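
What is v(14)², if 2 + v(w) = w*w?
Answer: 37636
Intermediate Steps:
v(w) = -2 + w² (v(w) = -2 + w*w = -2 + w²)
v(14)² = (-2 + 14²)² = (-2 + 196)² = 194² = 37636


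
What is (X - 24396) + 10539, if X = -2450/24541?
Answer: -340067087/24541 ≈ -13857.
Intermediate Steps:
X = -2450/24541 (X = -2450*1/24541 = -2450/24541 ≈ -0.099833)
(X - 24396) + 10539 = (-2450/24541 - 24396) + 10539 = -598704686/24541 + 10539 = -340067087/24541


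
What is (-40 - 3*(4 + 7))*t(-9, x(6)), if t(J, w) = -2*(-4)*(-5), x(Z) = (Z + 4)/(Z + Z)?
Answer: 2920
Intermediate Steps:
x(Z) = (4 + Z)/(2*Z) (x(Z) = (4 + Z)/((2*Z)) = (4 + Z)*(1/(2*Z)) = (4 + Z)/(2*Z))
t(J, w) = -40 (t(J, w) = 8*(-5) = -40)
(-40 - 3*(4 + 7))*t(-9, x(6)) = (-40 - 3*(4 + 7))*(-40) = (-40 - 3*11)*(-40) = (-40 - 33)*(-40) = -73*(-40) = 2920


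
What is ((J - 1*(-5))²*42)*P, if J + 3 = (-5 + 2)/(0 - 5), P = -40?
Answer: -56784/5 ≈ -11357.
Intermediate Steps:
J = -12/5 (J = -3 + (-5 + 2)/(0 - 5) = -3 - 3/(-5) = -3 - 3*(-⅕) = -3 + ⅗ = -12/5 ≈ -2.4000)
((J - 1*(-5))²*42)*P = ((-12/5 - 1*(-5))²*42)*(-40) = ((-12/5 + 5)²*42)*(-40) = ((13/5)²*42)*(-40) = ((169/25)*42)*(-40) = (7098/25)*(-40) = -56784/5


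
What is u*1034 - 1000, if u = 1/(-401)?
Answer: -402034/401 ≈ -1002.6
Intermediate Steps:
u = -1/401 ≈ -0.0024938
u*1034 - 1000 = -1/401*1034 - 1000 = -1034/401 - 1000 = -402034/401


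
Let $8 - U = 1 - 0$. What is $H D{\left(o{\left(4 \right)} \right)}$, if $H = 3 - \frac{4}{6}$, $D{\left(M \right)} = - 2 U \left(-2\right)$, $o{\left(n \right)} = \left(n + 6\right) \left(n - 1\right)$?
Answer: $\frac{196}{3} \approx 65.333$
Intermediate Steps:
$U = 7$ ($U = 8 - \left(1 - 0\right) = 8 - \left(1 + 0\right) = 8 - 1 = 7$)
$o{\left(n \right)} = \left(-1 + n\right) \left(6 + n\right)$ ($o{\left(n \right)} = \left(6 + n\right) \left(-1 + n\right) = \left(-1 + n\right) \left(6 + n\right)$)
$D{\left(M \right)} = 28$ ($D{\left(M \right)} = \left(-2\right) 7 \left(-2\right) = \left(-14\right) \left(-2\right) = 28$)
$H = \frac{7}{3}$ ($H = 3 - \frac{2}{3} = \frac{7}{3} \approx 2.3333$)
$H D{\left(o{\left(4 \right)} \right)} = \frac{7}{3} \cdot 28 = \frac{196}{3}$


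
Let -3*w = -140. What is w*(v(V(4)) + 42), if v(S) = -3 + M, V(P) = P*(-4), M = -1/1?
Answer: 5320/3 ≈ 1773.3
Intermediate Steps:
w = 140/3 (w = -⅓*(-140) = 140/3 ≈ 46.667)
M = -1 (M = -1*1 = -1)
V(P) = -4*P
v(S) = -4 (v(S) = -3 - 1 = -4)
w*(v(V(4)) + 42) = 140*(-4 + 42)/3 = (140/3)*38 = 5320/3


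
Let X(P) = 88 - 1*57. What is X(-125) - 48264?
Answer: -48233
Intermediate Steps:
X(P) = 31 (X(P) = 88 - 57 = 31)
X(-125) - 48264 = 31 - 48264 = -48233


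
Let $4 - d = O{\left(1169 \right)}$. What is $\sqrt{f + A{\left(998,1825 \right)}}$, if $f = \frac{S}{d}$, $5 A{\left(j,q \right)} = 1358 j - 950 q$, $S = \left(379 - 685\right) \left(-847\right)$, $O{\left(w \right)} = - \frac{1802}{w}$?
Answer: $\frac{i \sqrt{7585608099905}}{16195} \approx 170.06 i$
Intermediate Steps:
$d = \frac{6478}{1169}$ ($d = 4 - - \frac{1802}{1169} = 4 + \frac{1802}{1169} = \frac{6478}{1169} \approx 5.5415$)
$S = 259182$ ($S = \left(-306\right) \left(-847\right) = 259182$)
$A{\left(j,q \right)} = - 190 q + \frac{1358 j}{5}$ ($A{\left(j,q \right)} = \frac{1358 j - 950 q}{5} = \frac{- 950 q + 1358 j}{5} = - 190 q + \frac{1358 j}{5}$)
$f = \frac{151491879}{3239}$ ($f = \frac{259182}{\frac{6478}{1169}} = 259182 \cdot \frac{1169}{6478} = \frac{151491879}{3239} \approx 46771.0$)
$\sqrt{f + A{\left(998,1825 \right)}} = \sqrt{\frac{151491879}{3239} + \left(\left(-190\right) 1825 + \frac{1358}{5} \cdot 998\right)} = \sqrt{\frac{151491879}{3239} + \left(-346750 + \frac{1355284}{5}\right)} = \sqrt{\frac{151491879}{3239} - \frac{378466}{5}} = \sqrt{- \frac{468391979}{16195}} = \frac{i \sqrt{7585608099905}}{16195}$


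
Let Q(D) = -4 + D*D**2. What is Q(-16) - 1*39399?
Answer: -43499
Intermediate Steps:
Q(D) = -4 + D**3
Q(-16) - 1*39399 = (-4 + (-16)**3) - 1*39399 = (-4 - 4096) - 39399 = -4100 - 39399 = -43499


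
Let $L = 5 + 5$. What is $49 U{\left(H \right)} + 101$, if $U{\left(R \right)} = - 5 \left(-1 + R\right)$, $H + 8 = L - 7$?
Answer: $1571$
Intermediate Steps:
$L = 10$
$H = -5$ ($H = -8 + \left(10 - 7\right) = -8 + 3 = -5$)
$U{\left(R \right)} = 5 - 5 R$
$49 U{\left(H \right)} + 101 = 49 \left(5 - -25\right) + 101 = 49 \left(5 + 25\right) + 101 = 49 \cdot 30 + 101 = 1470 + 101 = 1571$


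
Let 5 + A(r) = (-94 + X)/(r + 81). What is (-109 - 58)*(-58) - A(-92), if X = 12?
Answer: 106519/11 ≈ 9683.5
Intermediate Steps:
A(r) = -5 - 82/(81 + r) (A(r) = -5 + (-94 + 12)/(r + 81) = -5 - 82/(81 + r))
(-109 - 58)*(-58) - A(-92) = (-109 - 58)*(-58) - (-487 - 5*(-92))/(81 - 92) = -167*(-58) - (-487 + 460)/(-11) = 9686 - (-1)*(-27)/11 = 9686 - 1*27/11 = 9686 - 27/11 = 106519/11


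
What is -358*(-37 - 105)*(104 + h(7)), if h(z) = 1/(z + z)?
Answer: 37034026/7 ≈ 5.2906e+6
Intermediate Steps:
h(z) = 1/(2*z)
-358*(-37 - 105)*(104 + h(7)) = -358*(-37 - 105)*(104 + (1/2)/7) = -(-50836)*(104 + (1/2)*(1/7)) = -(-50836)*(104 + 1/14) = -(-50836)*1457/14 = -358*(-103447/7) = 37034026/7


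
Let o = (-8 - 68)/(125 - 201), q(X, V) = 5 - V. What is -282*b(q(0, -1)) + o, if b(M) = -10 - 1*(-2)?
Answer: 2257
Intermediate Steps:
b(M) = -8 (b(M) = -10 + 2 = -8)
o = 1 (o = -76/(-76) = -76*(-1/76) = 1)
-282*b(q(0, -1)) + o = -282*(-8) + 1 = 2256 + 1 = 2257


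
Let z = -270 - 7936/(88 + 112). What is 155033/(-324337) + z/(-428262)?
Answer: -828678774548/1736265153675 ≈ -0.47728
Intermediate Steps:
z = -7742/25 (z = -270 - 7936/200 = -270 - 256*31/200 = -270 - 992/25 = -7742/25 ≈ -309.68)
155033/(-324337) + z/(-428262) = 155033/(-324337) - 7742/25/(-428262) = 155033*(-1/324337) - 7742/25*(-1/428262) = -155033/324337 + 3871/5353275 = -828678774548/1736265153675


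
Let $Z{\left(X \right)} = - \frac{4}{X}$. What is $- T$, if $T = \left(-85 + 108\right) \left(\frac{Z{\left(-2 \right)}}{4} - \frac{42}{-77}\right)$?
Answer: $- \frac{529}{22} \approx -24.045$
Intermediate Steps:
$T = \frac{529}{22}$ ($T = \left(-85 + 108\right) \left(\frac{\left(-4\right) \frac{1}{-2}}{4} - \frac{42}{-77}\right) = 23 \left(\left(-4\right) \left(- \frac{1}{2}\right) \frac{1}{4} - - \frac{6}{11}\right) = 23 \left(2 \cdot \frac{1}{4} + \frac{6}{11}\right) = 23 \left(\frac{1}{2} + \frac{6}{11}\right) = 23 \cdot \frac{23}{22} = \frac{529}{22} \approx 24.045$)
$- T = \left(-1\right) \frac{529}{22} = - \frac{529}{22}$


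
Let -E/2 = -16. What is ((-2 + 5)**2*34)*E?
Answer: 9792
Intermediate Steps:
E = 32 (E = -2*(-16) = 32)
((-2 + 5)**2*34)*E = ((-2 + 5)**2*34)*32 = (3**2*34)*32 = (9*34)*32 = 306*32 = 9792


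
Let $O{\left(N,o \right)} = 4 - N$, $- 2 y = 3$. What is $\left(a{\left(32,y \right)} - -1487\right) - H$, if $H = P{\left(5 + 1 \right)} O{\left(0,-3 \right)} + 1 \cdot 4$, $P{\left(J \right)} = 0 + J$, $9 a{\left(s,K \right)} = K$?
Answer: $\frac{8753}{6} \approx 1458.8$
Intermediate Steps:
$y = - \frac{3}{2}$ ($y = \left(- \frac{1}{2}\right) 3 = - \frac{3}{2} \approx -1.5$)
$a{\left(s,K \right)} = \frac{K}{9}$
$P{\left(J \right)} = J$
$H = 28$ ($H = \left(5 + 1\right) \left(4 - 0\right) + 1 \cdot 4 = 6 \left(4 + 0\right) + 4 = 6 \cdot 4 + 4 = 24 + 4 = 28$)
$\left(a{\left(32,y \right)} - -1487\right) - H = \left(\frac{1}{9} \left(- \frac{3}{2}\right) - -1487\right) - 28 = \left(- \frac{1}{6} + 1487\right) - 28 = \frac{8921}{6} - 28 = \frac{8753}{6}$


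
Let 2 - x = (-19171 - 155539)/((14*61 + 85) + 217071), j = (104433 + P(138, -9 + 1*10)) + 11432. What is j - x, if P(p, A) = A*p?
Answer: 2528920330/21801 ≈ 1.1600e+5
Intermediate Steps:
j = 116003 (j = (104433 + (-9 + 1*10)*138) + 11432 = (104433 + (-9 + 10)*138) + 11432 = (104433 + 1*138) + 11432 = (104433 + 138) + 11432 = 104571 + 11432 = 116003)
x = 61073/21801 (x = 2 - (-19171 - 155539)/((14*61 + 85) + 217071) = 2 - (-174710)/((854 + 85) + 217071) = 2 - (-174710)/(939 + 217071) = 2 - (-174710)/218010 = 2 - 1*(-17471/21801) = 2 + 17471/21801 = 61073/21801 ≈ 2.8014)
j - x = 116003 - 1*61073/21801 = 116003 - 61073/21801 = 2528920330/21801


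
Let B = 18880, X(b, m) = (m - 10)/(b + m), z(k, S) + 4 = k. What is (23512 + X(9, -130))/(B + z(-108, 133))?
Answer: 237091/189244 ≈ 1.2528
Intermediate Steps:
z(k, S) = -4 + k
X(b, m) = (-10 + m)/(b + m)
(23512 + X(9, -130))/(B + z(-108, 133)) = (23512 + (-10 - 130)/(9 - 130))/(18880 + (-4 - 108)) = (23512 - 140/(-121))/(18880 - 112) = (23512 - 1/121*(-140))/18768 = (23512 + 140/121)*(1/18768) = (2845092/121)*(1/18768) = 237091/189244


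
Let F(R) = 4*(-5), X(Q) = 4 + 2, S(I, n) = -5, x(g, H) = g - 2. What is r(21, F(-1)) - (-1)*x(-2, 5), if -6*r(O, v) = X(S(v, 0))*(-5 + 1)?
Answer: 0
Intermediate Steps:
x(g, H) = -2 + g
X(Q) = 6
F(R) = -20
r(O, v) = 4 (r(O, v) = -(-5 + 1) = -(-4) = -⅙*(-24) = 4)
r(21, F(-1)) - (-1)*x(-2, 5) = 4 - (-1)*(-2 - 2) = 4 - (-1)*(-4) = 4 - 1*4 = 4 - 4 = 0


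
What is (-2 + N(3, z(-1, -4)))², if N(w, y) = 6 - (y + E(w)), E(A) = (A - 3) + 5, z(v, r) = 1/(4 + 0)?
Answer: 25/16 ≈ 1.5625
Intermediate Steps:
z(v, r) = ¼ (z(v, r) = 1/4 = ¼)
E(A) = 2 + A (E(A) = (-3 + A) + 5 = 2 + A)
N(w, y) = 4 - w - y (N(w, y) = 6 - (y + (2 + w)) = 6 - (2 + w + y) = 6 + (-2 - w - y) = 4 - w - y)
(-2 + N(3, z(-1, -4)))² = (-2 + (4 - 1*3 - 1*¼))² = (-2 + (4 - 3 - ¼))² = (-2 + ¾)² = (-5/4)² = 25/16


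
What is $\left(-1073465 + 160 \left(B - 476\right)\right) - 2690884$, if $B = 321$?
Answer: $-3789149$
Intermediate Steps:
$\left(-1073465 + 160 \left(B - 476\right)\right) - 2690884 = \left(-1073465 + 160 \left(321 - 476\right)\right) - 2690884 = \left(-1073465 + 160 \left(-155\right)\right) - 2690884 = \left(-1073465 - 24800\right) - 2690884 = -1098265 - 2690884 = -3789149$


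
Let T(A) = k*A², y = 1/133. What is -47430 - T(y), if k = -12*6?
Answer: -838989198/17689 ≈ -47430.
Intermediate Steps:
k = -72
y = 1/133 ≈ 0.0075188
T(A) = -72*A²
-47430 - T(y) = -47430 - (-72)*(1/133)² = -47430 - (-72)/17689 = -47430 - 1*(-72/17689) = -47430 + 72/17689 = -838989198/17689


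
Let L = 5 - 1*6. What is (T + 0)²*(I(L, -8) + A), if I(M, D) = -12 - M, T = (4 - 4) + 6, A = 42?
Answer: 1116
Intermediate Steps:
L = -1 (L = 5 - 6 = -1)
T = 6 (T = 0 + 6 = 6)
(T + 0)²*(I(L, -8) + A) = (6 + 0)²*((-12 - 1*(-1)) + 42) = 6²*((-12 + 1) + 42) = 36*(-11 + 42) = 36*31 = 1116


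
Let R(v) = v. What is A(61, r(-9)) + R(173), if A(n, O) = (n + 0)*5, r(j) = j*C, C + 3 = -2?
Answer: 478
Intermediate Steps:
C = -5 (C = -3 - 2 = -5)
r(j) = -5*j (r(j) = j*(-5) = -5*j)
A(n, O) = 5*n (A(n, O) = n*5 = 5*n)
A(61, r(-9)) + R(173) = 5*61 + 173 = 305 + 173 = 478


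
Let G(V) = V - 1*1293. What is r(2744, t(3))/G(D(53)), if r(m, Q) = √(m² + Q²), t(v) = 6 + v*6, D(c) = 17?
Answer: -2*√117658/319 ≈ -2.1506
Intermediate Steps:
t(v) = 6 + 6*v
r(m, Q) = √(Q² + m²)
G(V) = -1293 + V (G(V) = V - 1293 = -1293 + V)
r(2744, t(3))/G(D(53)) = √((6 + 6*3)² + 2744²)/(-1293 + 17) = √((6 + 18)² + 7529536)/(-1276) = √(24² + 7529536)*(-1/1276) = √(576 + 7529536)*(-1/1276) = √7530112*(-1/1276) = (8*√117658)*(-1/1276) = -2*√117658/319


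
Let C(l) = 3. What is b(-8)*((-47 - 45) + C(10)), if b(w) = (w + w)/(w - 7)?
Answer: -1424/15 ≈ -94.933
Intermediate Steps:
b(w) = 2*w/(-7 + w) (b(w) = (2*w)/(-7 + w) = 2*w/(-7 + w))
b(-8)*((-47 - 45) + C(10)) = (2*(-8)/(-7 - 8))*((-47 - 45) + 3) = (2*(-8)/(-15))*(-92 + 3) = (2*(-8)*(-1/15))*(-89) = (16/15)*(-89) = -1424/15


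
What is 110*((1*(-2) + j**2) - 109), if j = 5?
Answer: -9460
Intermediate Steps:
110*((1*(-2) + j**2) - 109) = 110*((1*(-2) + 5**2) - 109) = 110*((-2 + 25) - 109) = 110*(23 - 109) = 110*(-86) = -9460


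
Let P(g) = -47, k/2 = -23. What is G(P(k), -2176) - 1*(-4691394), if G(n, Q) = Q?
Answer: 4689218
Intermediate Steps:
k = -46 (k = 2*(-23) = -46)
G(P(k), -2176) - 1*(-4691394) = -2176 - 1*(-4691394) = -2176 + 4691394 = 4689218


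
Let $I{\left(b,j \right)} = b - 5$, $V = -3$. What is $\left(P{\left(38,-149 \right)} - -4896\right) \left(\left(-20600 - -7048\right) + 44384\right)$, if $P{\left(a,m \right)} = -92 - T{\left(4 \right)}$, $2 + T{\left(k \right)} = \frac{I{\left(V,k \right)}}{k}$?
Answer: $148240256$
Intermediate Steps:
$I{\left(b,j \right)} = -5 + b$ ($I{\left(b,j \right)} = b - 5 = -5 + b$)
$T{\left(k \right)} = -2 - \frac{8}{k}$ ($T{\left(k \right)} = -2 + \frac{-5 - 3}{k} = -2 - \frac{8}{k}$)
$P{\left(a,m \right)} = -88$ ($P{\left(a,m \right)} = -92 - \left(-2 - \frac{8}{4}\right) = -92 - \left(-2 - 2\right) = -92 - -4 = -92 + 4 = -88$)
$\left(P{\left(38,-149 \right)} - -4896\right) \left(\left(-20600 - -7048\right) + 44384\right) = \left(-88 - -4896\right) \left(\left(-20600 - -7048\right) + 44384\right) = \left(-88 + 4896\right) \left(\left(-20600 + 7048\right) + 44384\right) = 4808 \left(-13552 + 44384\right) = 4808 \cdot 30832 = 148240256$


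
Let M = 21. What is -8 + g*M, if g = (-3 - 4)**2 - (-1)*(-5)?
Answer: 916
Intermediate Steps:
g = 44 (g = (-7)**2 - 1*5 = 49 - 5 = 44)
-8 + g*M = -8 + 44*21 = -8 + 924 = 916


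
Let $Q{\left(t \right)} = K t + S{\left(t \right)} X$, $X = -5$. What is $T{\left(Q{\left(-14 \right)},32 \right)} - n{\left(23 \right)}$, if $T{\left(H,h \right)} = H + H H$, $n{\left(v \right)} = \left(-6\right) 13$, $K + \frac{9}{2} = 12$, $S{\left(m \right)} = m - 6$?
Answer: $98$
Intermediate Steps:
$S{\left(m \right)} = -6 + m$ ($S{\left(m \right)} = m - 6 = -6 + m$)
$K = \frac{15}{2}$ ($K = - \frac{9}{2} + 12 = \frac{15}{2} \approx 7.5$)
$n{\left(v \right)} = -78$
$Q{\left(t \right)} = 30 + \frac{5 t}{2}$ ($Q{\left(t \right)} = \frac{15 t}{2} + \left(-6 + t\right) \left(-5\right) = \frac{15 t}{2} - \left(-30 + 5 t\right) = 30 + \frac{5 t}{2}$)
$T{\left(H,h \right)} = H + H^{2}$
$T{\left(Q{\left(-14 \right)},32 \right)} - n{\left(23 \right)} = \left(30 + \frac{5}{2} \left(-14\right)\right) \left(1 + \left(30 + \frac{5}{2} \left(-14\right)\right)\right) - -78 = \left(30 - 35\right) \left(1 + \left(30 - 35\right)\right) + 78 = - 5 \left(1 - 5\right) + 78 = \left(-5\right) \left(-4\right) + 78 = 20 + 78 = 98$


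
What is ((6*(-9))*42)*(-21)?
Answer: 47628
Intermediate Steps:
((6*(-9))*42)*(-21) = -54*42*(-21) = -2268*(-21) = 47628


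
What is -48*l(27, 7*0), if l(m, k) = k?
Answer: 0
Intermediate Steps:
-48*l(27, 7*0) = -336*0 = -48*0 = 0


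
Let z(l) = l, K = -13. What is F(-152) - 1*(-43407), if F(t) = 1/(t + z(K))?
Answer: 7162154/165 ≈ 43407.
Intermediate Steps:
F(t) = 1/(-13 + t) (F(t) = 1/(t - 13) = 1/(-13 + t))
F(-152) - 1*(-43407) = 1/(-13 - 152) - 1*(-43407) = 1/(-165) + 43407 = -1/165 + 43407 = 7162154/165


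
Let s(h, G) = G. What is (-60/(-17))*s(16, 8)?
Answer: 480/17 ≈ 28.235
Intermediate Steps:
(-60/(-17))*s(16, 8) = -60/(-17)*8 = -60*(-1/17)*8 = (60/17)*8 = 480/17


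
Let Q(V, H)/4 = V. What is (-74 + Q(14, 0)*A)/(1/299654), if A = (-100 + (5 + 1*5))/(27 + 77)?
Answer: -477049168/13 ≈ -3.6696e+7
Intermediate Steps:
A = -45/52 (A = (-100 + (5 + 5))/104 = (-100 + 10)*(1/104) = -90*1/104 = -45/52 ≈ -0.86539)
Q(V, H) = 4*V
(-74 + Q(14, 0)*A)/(1/299654) = (-74 + (4*14)*(-45/52))/(1/299654) = (-74 + 56*(-45/52))/(1/299654) = (-74 - 630/13)*299654 = -1592/13*299654 = -477049168/13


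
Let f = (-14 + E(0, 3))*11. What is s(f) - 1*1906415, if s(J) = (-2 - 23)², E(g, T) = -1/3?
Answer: -1905790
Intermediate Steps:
E(g, T) = -⅓ (E(g, T) = -1*⅓ = -⅓)
f = -473/3 (f = (-14 - ⅓)*11 = -43/3*11 = -473/3 ≈ -157.67)
s(J) = 625 (s(J) = (-25)² = 625)
s(f) - 1*1906415 = 625 - 1*1906415 = 625 - 1906415 = -1905790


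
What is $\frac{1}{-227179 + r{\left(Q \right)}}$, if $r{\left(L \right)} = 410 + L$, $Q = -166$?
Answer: $- \frac{1}{226935} \approx -4.4065 \cdot 10^{-6}$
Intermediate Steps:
$\frac{1}{-227179 + r{\left(Q \right)}} = \frac{1}{-227179 + \left(410 - 166\right)} = \frac{1}{-227179 + 244} = \frac{1}{-226935} = - \frac{1}{226935}$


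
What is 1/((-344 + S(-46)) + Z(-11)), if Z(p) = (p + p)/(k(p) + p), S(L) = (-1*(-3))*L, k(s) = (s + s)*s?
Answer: -21/10124 ≈ -0.0020743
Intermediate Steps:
k(s) = 2*s² (k(s) = (2*s)*s = 2*s²)
S(L) = 3*L
Z(p) = 2*p/(p + 2*p²) (Z(p) = (p + p)/(2*p² + p) = (2*p)/(p + 2*p²) = 2*p/(p + 2*p²))
1/((-344 + S(-46)) + Z(-11)) = 1/((-344 + 3*(-46)) + 2/(1 + 2*(-11))) = 1/((-344 - 138) + 2/(1 - 22)) = 1/(-482 + 2/(-21)) = 1/(-482 + 2*(-1/21)) = 1/(-482 - 2/21) = 1/(-10124/21) = -21/10124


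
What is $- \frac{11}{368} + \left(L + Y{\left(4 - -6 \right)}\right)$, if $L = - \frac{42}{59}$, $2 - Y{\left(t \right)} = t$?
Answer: $- \frac{189801}{21712} \approx -8.7418$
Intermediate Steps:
$Y{\left(t \right)} = 2 - t$
$L = - \frac{42}{59}$ ($L = \left(-42\right) \frac{1}{59} = - \frac{42}{59} \approx -0.71186$)
$- \frac{11}{368} + \left(L + Y{\left(4 - -6 \right)}\right) = - \frac{11}{368} + \left(- \frac{42}{59} + \left(2 - \left(4 - -6\right)\right)\right) = \left(-11\right) \frac{1}{368} + \left(- \frac{42}{59} + \left(2 - \left(4 + 6\right)\right)\right) = - \frac{11}{368} + \left(- \frac{42}{59} + \left(2 - 10\right)\right) = - \frac{11}{368} - \frac{514}{59} = - \frac{189801}{21712}$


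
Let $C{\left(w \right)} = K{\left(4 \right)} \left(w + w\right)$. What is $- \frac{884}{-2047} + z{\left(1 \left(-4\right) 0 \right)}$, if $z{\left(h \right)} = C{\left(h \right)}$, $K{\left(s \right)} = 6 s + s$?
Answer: $\frac{884}{2047} \approx 0.43185$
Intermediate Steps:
$K{\left(s \right)} = 7 s$
$C{\left(w \right)} = 56 w$ ($C{\left(w \right)} = 7 \cdot 4 \left(w + w\right) = 28 \cdot 2 w = 56 w$)
$z{\left(h \right)} = 56 h$
$- \frac{884}{-2047} + z{\left(1 \left(-4\right) 0 \right)} = - \frac{884}{-2047} + 56 \cdot 1 \left(-4\right) 0 = \left(-884\right) \left(- \frac{1}{2047}\right) + 56 \left(\left(-4\right) 0\right) = \frac{884}{2047} + 56 \cdot 0 = \frac{884}{2047} + 0 = \frac{884}{2047}$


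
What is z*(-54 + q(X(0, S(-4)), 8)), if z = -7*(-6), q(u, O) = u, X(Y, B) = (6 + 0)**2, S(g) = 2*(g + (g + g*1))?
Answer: -756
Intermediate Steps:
S(g) = 6*g (S(g) = 2*(g + (g + g)) = 2*(g + 2*g) = 2*(3*g) = 6*g)
X(Y, B) = 36 (X(Y, B) = 6**2 = 36)
z = 42
z*(-54 + q(X(0, S(-4)), 8)) = 42*(-54 + 36) = 42*(-18) = -756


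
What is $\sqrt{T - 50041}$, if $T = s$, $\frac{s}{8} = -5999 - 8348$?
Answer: $3 i \sqrt{18313} \approx 405.98 i$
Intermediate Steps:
$s = -114776$ ($s = 8 \left(-5999 - 8348\right) = 8 \left(-14347\right) = -114776$)
$T = -114776$
$\sqrt{T - 50041} = \sqrt{-114776 - 50041} = \sqrt{-164817} = 3 i \sqrt{18313}$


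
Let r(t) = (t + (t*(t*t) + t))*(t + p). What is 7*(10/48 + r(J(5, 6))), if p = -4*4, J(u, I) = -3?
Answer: 105371/24 ≈ 4390.5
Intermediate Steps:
p = -16
r(t) = (-16 + t)*(t³ + 2*t) (r(t) = (t + (t*(t*t) + t))*(t - 16) = (t + (t*t² + t))*(-16 + t) = (t + (t³ + t))*(-16 + t) = (t + (t + t³))*(-16 + t) = (t³ + 2*t)*(-16 + t) = (-16 + t)*(t³ + 2*t))
7*(10/48 + r(J(5, 6))) = 7*(10/48 - 3*(-32 + (-3)³ - 16*(-3)² + 2*(-3))) = 7*(10*(1/48) - 3*(-32 - 27 - 16*9 - 6)) = 7*(5/24 - 3*(-32 - 27 - 144 - 6)) = 7*(5/24 - 3*(-209)) = 7*(5/24 + 627) = 7*(15053/24) = 105371/24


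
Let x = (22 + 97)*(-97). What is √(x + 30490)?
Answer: √18947 ≈ 137.65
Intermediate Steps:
x = -11543 (x = 119*(-97) = -11543)
√(x + 30490) = √(-11543 + 30490) = √18947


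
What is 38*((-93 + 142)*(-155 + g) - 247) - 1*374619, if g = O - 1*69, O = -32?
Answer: -860677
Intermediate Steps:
g = -101 (g = -32 - 1*69 = -32 - 69 = -101)
38*((-93 + 142)*(-155 + g) - 247) - 1*374619 = 38*((-93 + 142)*(-155 - 101) - 247) - 1*374619 = 38*(49*(-256) - 247) - 374619 = 38*(-12544 - 247) - 374619 = 38*(-12791) - 374619 = -486058 - 374619 = -860677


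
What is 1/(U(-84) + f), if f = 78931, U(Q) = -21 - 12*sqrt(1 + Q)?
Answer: 39455/3113400026 + 3*I*sqrt(83)/1556700013 ≈ 1.2673e-5 + 1.7557e-8*I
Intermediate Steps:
U(Q) = -21 - 12*sqrt(1 + Q)
1/(U(-84) + f) = 1/((-21 - 12*sqrt(1 - 84)) + 78931) = 1/((-21 - 12*I*sqrt(83)) + 78931) = 1/(78910 - 12*I*sqrt(83))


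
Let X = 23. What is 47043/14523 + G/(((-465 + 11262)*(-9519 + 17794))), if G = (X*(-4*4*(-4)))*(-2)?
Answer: 1401007437271/432519992175 ≈ 3.2392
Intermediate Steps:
G = -2944 (G = (23*(-4*4*(-4)))*(-2) = (23*(-16*(-4)))*(-2) = (23*64)*(-2) = 1472*(-2) = -2944)
47043/14523 + G/(((-465 + 11262)*(-9519 + 17794))) = 47043/14523 - 2944*1/((-9519 + 17794)*(-465 + 11262)) = 47043*(1/14523) - 2944/(10797*8275) = 15681/4841 - 2944/89345175 = 1401007437271/432519992175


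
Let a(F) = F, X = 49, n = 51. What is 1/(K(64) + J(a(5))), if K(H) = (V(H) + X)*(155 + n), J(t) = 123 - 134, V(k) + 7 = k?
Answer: 1/21825 ≈ 4.5819e-5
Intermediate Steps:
V(k) = -7 + k
J(t) = -11
K(H) = 8652 + 206*H (K(H) = ((-7 + H) + 49)*(155 + 51) = (42 + H)*206 = 8652 + 206*H)
1/(K(64) + J(a(5))) = 1/((8652 + 206*64) - 11) = 1/((8652 + 13184) - 11) = 1/(21836 - 11) = 1/21825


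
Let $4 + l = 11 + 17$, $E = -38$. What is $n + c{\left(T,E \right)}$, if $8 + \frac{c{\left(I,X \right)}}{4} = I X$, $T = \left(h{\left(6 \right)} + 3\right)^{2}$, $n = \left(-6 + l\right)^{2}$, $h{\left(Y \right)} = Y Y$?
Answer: $-230900$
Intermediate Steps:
$l = 24$ ($l = -4 + \left(11 + 17\right) = -4 + 28 = 24$)
$h{\left(Y \right)} = Y^{2}$
$n = 324$ ($n = \left(-6 + 24\right)^{2} = 18^{2} = 324$)
$T = 1521$ ($T = \left(6^{2} + 3\right)^{2} = \left(36 + 3\right)^{2} = 39^{2} = 1521$)
$c{\left(I,X \right)} = -32 + 4 I X$
$n + c{\left(T,E \right)} = 324 + \left(-32 + 4 \cdot 1521 \left(-38\right)\right) = 324 - 231224 = -230900$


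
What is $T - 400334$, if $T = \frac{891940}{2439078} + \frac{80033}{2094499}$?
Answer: $- \frac{1022581398651447157}{2554323215961} \approx -4.0033 \cdot 10^{5}$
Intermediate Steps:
$T = \frac{1031687083817}{2554323215961}$ ($T = 891940 \cdot \frac{1}{2439078} + 80033 \cdot \frac{1}{2094499} = \frac{445970}{1219539} + \frac{80033}{2094499} = \frac{1031687083817}{2554323215961} \approx 0.4039$)
$T - 400334 = \frac{1031687083817}{2554323215961} - 400334 = - \frac{1022581398651447157}{2554323215961}$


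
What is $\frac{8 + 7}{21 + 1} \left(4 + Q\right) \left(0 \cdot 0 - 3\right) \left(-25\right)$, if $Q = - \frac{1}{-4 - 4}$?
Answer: $\frac{3375}{16} \approx 210.94$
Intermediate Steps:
$Q = \frac{1}{8}$ ($Q = - \frac{1}{-4 - 4} = - \frac{1}{-8} = \left(-1\right) \left(- \frac{1}{8}\right) = \frac{1}{8} \approx 0.125$)
$\frac{8 + 7}{21 + 1} \left(4 + Q\right) \left(0 \cdot 0 - 3\right) \left(-25\right) = \frac{8 + 7}{21 + 1} \left(4 + \frac{1}{8}\right) \left(0 \cdot 0 - 3\right) \left(-25\right) = \frac{15}{22} \frac{33 \left(0 - 3\right)}{8} \left(-25\right) = 15 \cdot \frac{1}{22} \cdot \frac{33}{8} \left(-3\right) \left(-25\right) = \frac{15}{22} \left(- \frac{99}{8}\right) \left(-25\right) = \left(- \frac{135}{16}\right) \left(-25\right) = \frac{3375}{16}$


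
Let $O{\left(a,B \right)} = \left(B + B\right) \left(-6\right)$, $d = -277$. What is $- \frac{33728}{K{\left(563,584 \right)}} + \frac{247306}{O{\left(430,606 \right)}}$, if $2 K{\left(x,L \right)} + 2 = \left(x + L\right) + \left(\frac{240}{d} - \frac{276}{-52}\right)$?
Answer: $- \frac{697517079365}{7524952884} \approx -92.694$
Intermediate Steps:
$K{\left(x,L \right)} = \frac{8791}{7202} + \frac{L}{2} + \frac{x}{2}$ ($K{\left(x,L \right)} = -1 + \frac{\left(x + L\right) + \left(\frac{240}{-277} - \frac{276}{-52}\right)}{2} = -1 + \frac{\left(L + x\right) + \left(240 \left(- \frac{1}{277}\right) - - \frac{69}{13}\right)}{2} = -1 + \frac{\left(L + x\right) + \left(- \frac{240}{277} + \frac{69}{13}\right)}{2} = -1 + \frac{\left(L + x\right) + \frac{15993}{3601}}{2} = -1 + \frac{\frac{15993}{3601} + L + x}{2} = -1 + \left(\frac{15993}{7202} + \frac{L}{2} + \frac{x}{2}\right) = \frac{8791}{7202} + \frac{L}{2} + \frac{x}{2}$)
$O{\left(a,B \right)} = - 12 B$ ($O{\left(a,B \right)} = 2 B \left(-6\right) = - 12 B$)
$- \frac{33728}{K{\left(563,584 \right)}} + \frac{247306}{O{\left(430,606 \right)}} = - \frac{33728}{\frac{8791}{7202} + \frac{1}{2} \cdot 584 + \frac{1}{2} \cdot 563} + \frac{247306}{\left(-12\right) 606} = - \frac{33728}{\frac{8791}{7202} + 292 + \frac{563}{2}} + \frac{247306}{-7272} = - \frac{33728}{\frac{2069569}{3601}} + 247306 \left(- \frac{1}{7272}\right) = \left(-33728\right) \frac{3601}{2069569} - \frac{123653}{3636} = - \frac{121454528}{2069569} - \frac{123653}{3636} = - \frac{697517079365}{7524952884}$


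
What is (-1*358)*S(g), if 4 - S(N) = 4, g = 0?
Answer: 0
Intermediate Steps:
S(N) = 0 (S(N) = 4 - 1*4 = 4 - 4 = 0)
(-1*358)*S(g) = -1*358*0 = -358*0 = 0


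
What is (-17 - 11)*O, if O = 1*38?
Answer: -1064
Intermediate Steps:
O = 38
(-17 - 11)*O = (-17 - 11)*38 = -28*38 = -1064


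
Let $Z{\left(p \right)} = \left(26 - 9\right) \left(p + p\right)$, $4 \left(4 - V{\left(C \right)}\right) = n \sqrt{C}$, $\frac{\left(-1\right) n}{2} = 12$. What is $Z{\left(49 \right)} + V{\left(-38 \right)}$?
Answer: $1670 + 6 i \sqrt{38} \approx 1670.0 + 36.987 i$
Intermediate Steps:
$n = -24$ ($n = \left(-2\right) 12 = -24$)
$V{\left(C \right)} = 4 + 6 \sqrt{C}$ ($V{\left(C \right)} = 4 - \frac{\left(-24\right) \sqrt{C}}{4} = 4 + 6 \sqrt{C}$)
$Z{\left(p \right)} = 34 p$ ($Z{\left(p \right)} = 17 \cdot 2 p = 34 p$)
$Z{\left(49 \right)} + V{\left(-38 \right)} = 34 \cdot 49 + \left(4 + 6 \sqrt{-38}\right) = 1666 + \left(4 + 6 i \sqrt{38}\right) = 1670 + 6 i \sqrt{38}$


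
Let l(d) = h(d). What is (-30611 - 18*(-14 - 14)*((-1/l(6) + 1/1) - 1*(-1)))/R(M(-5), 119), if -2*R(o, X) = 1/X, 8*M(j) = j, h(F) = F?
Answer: 7065506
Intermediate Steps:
l(d) = d
M(j) = j/8
R(o, X) = -1/(2*X)
(-30611 - 18*(-14 - 14)*((-1/l(6) + 1/1) - 1*(-1)))/R(M(-5), 119) = (-30611 - 18*(-14 - 14)*((-1/6 + 1/1) - 1*(-1)))/((-1/2/119)) = (-30611 - 18*(-28)*((-1*1/6 + 1*1) + 1))/((-1/2*1/119)) = (-30611 - (-504)*((-1/6 + 1) + 1))/(-1/238) = (-30611 - (-504)*(5/6 + 1))*(-238) = (-30611 - (-504)*11/6)*(-238) = (-30611 - 1*(-924))*(-238) = (-30611 + 924)*(-238) = -29687*(-238) = 7065506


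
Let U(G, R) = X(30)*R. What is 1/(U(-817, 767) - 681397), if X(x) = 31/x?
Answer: -30/20418133 ≈ -1.4693e-6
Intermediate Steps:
U(G, R) = 31*R/30 (U(G, R) = (31/30)*R = (31*(1/30))*R = 31*R/30)
1/(U(-817, 767) - 681397) = 1/((31/30)*767 - 681397) = 1/(23777/30 - 681397) = 1/(-20418133/30) = -30/20418133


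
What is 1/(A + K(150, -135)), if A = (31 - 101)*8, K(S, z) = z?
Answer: -1/695 ≈ -0.0014388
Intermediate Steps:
A = -560 (A = -70*8 = -560)
1/(A + K(150, -135)) = 1/(-560 - 135) = 1/(-695) = -1/695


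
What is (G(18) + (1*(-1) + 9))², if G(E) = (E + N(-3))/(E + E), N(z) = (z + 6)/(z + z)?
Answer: 373321/5184 ≈ 72.014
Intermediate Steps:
N(z) = (6 + z)/(2*z) (N(z) = (6 + z)/((2*z)) = (6 + z)*(1/(2*z)) = (6 + z)/(2*z))
G(E) = (-½ + E)/(2*E) (G(E) = (E + (½)*(6 - 3)/(-3))/(E + E) = (E + (½)*(-⅓)*3)/((2*E)) = (E - ½)*(1/(2*E)) = (-½ + E)*(1/(2*E)) = (-½ + E)/(2*E))
(G(18) + (1*(-1) + 9))² = ((¼)*(-1 + 2*18)/18 + (1*(-1) + 9))² = ((¼)*(1/18)*(-1 + 36) + (-1 + 9))² = ((¼)*(1/18)*35 + 8)² = (35/72 + 8)² = (611/72)² = 373321/5184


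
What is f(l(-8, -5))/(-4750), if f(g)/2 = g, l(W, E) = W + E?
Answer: 13/2375 ≈ 0.0054737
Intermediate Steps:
l(W, E) = E + W
f(g) = 2*g
f(l(-8, -5))/(-4750) = (2*(-5 - 8))/(-4750) = (2*(-13))*(-1/4750) = -26*(-1/4750) = 13/2375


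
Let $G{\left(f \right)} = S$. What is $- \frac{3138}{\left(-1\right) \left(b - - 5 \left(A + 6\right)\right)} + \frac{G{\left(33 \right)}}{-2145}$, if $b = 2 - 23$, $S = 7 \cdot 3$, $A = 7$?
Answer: $\frac{101971}{1430} \approx 71.308$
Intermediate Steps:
$S = 21$
$G{\left(f \right)} = 21$
$b = -21$ ($b = 2 - 23 = -21$)
$- \frac{3138}{\left(-1\right) \left(b - - 5 \left(A + 6\right)\right)} + \frac{G{\left(33 \right)}}{-2145} = - \frac{3138}{\left(-1\right) \left(-21 - - 5 \left(7 + 6\right)\right)} + \frac{21}{-2145} = - \frac{3138}{\left(-1\right) \left(-21 - \left(-5\right) 13\right)} + 21 \left(- \frac{1}{2145}\right) = - \frac{3138}{\left(-1\right) \left(-21 - -65\right)} - \frac{7}{715} = - \frac{3138}{\left(-1\right) \left(-21 + 65\right)} - \frac{7}{715} = - \frac{3138}{\left(-1\right) 44} - \frac{7}{715} = - \frac{3138}{-44} - \frac{7}{715} = \left(-3138\right) \left(- \frac{1}{44}\right) - \frac{7}{715} = \frac{1569}{22} - \frac{7}{715} = \frac{101971}{1430}$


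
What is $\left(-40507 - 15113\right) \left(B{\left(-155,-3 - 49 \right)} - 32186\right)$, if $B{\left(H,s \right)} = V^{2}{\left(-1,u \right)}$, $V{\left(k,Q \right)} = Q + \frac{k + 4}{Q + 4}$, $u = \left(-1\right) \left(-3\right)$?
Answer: $\frac{87687043560}{49} \approx 1.7895 \cdot 10^{9}$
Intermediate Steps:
$u = 3$
$V{\left(k,Q \right)} = Q + \frac{4 + k}{4 + Q}$
$B{\left(H,s \right)} = \frac{576}{49}$ ($B{\left(H,s \right)} = \left(\frac{4 - 1 + 3^{2} + 4 \cdot 3}{4 + 3}\right)^{2} = \left(\frac{4 - 1 + 9 + 12}{7}\right)^{2} = \left(\frac{1}{7} \cdot 24\right)^{2} = \left(\frac{24}{7}\right)^{2} = \frac{576}{49}$)
$\left(-40507 - 15113\right) \left(B{\left(-155,-3 - 49 \right)} - 32186\right) = \left(-40507 - 15113\right) \left(\frac{576}{49} - 32186\right) = \left(-55620\right) \left(- \frac{1576538}{49}\right) = \frac{87687043560}{49}$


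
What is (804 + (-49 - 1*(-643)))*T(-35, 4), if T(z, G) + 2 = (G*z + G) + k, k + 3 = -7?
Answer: -206904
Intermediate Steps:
k = -10 (k = -3 - 7 = -10)
T(z, G) = -12 + G + G*z (T(z, G) = -2 + ((G*z + G) - 10) = -2 + ((G + G*z) - 10) = -2 + (-10 + G + G*z) = -12 + G + G*z)
(804 + (-49 - 1*(-643)))*T(-35, 4) = (804 + (-49 - 1*(-643)))*(-12 + 4 + 4*(-35)) = (804 + (-49 + 643))*(-12 + 4 - 140) = (804 + 594)*(-148) = 1398*(-148) = -206904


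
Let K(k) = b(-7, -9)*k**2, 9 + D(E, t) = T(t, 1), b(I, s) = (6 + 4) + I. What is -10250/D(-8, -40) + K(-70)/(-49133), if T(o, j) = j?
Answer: 35963975/28076 ≈ 1281.0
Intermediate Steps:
b(I, s) = 10 + I
D(E, t) = -8 (D(E, t) = -9 + 1 = -8)
K(k) = 3*k**2 (K(k) = (10 - 7)*k**2 = 3*k**2)
-10250/D(-8, -40) + K(-70)/(-49133) = -10250/(-8) + (3*(-70)**2)/(-49133) = -10250*(-1/8) + (3*4900)*(-1/49133) = 5125/4 + 14700*(-1/49133) = 5125/4 - 2100/7019 = 35963975/28076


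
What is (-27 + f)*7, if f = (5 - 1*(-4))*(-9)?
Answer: -756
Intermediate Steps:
f = -81 (f = (5 + 4)*(-9) = 9*(-9) = -81)
(-27 + f)*7 = (-27 - 81)*7 = -108*7 = -756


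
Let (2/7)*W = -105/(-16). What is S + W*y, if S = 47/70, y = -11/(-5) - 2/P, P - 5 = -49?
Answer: 1287359/24640 ≈ 52.247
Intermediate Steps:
P = -44 (P = 5 - 49 = -44)
W = 735/32 (W = 7*(-105/(-16))/2 = 7*(-105*(-1/16))/2 = (7/2)*(105/16) = 735/32 ≈ 22.969)
y = 247/110 (y = -11/(-5) - 2/(-44) = -11*(-⅕) - 2*(-1/44) = 11/5 + 1/22 = 247/110 ≈ 2.2455)
S = 47/70 (S = 47*(1/70) = 47/70 ≈ 0.67143)
S + W*y = 47/70 + (735/32)*(247/110) = 47/70 + 36309/704 = 1287359/24640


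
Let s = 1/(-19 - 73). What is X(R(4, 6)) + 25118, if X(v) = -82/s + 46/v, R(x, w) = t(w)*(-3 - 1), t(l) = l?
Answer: 391921/12 ≈ 32660.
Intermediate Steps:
s = -1/92 (s = 1/(-92) = -1/92 ≈ -0.010870)
R(x, w) = -4*w (R(x, w) = w*(-3 - 1) = w*(-4) = -4*w)
X(v) = 7544 + 46/v (X(v) = -82/(-1/92) + 46/v = -82*(-92) + 46/v = 7544 + 46/v)
X(R(4, 6)) + 25118 = (7544 + 46/((-4*6))) + 25118 = (7544 + 46/(-24)) + 25118 = (7544 + 46*(-1/24)) + 25118 = (7544 - 23/12) + 25118 = 90505/12 + 25118 = 391921/12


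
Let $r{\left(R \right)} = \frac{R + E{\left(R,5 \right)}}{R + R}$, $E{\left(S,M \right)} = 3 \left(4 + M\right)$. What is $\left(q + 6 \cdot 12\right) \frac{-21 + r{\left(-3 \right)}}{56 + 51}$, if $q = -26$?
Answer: $- \frac{1150}{107} \approx -10.748$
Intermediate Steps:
$E{\left(S,M \right)} = 12 + 3 M$
$r{\left(R \right)} = \frac{27 + R}{2 R}$ ($r{\left(R \right)} = \frac{R + \left(12 + 3 \cdot 5\right)}{R + R} = \frac{R + \left(12 + 15\right)}{2 R} = \left(R + 27\right) \frac{1}{2 R} = \left(27 + R\right) \frac{1}{2 R} = \frac{27 + R}{2 R}$)
$\left(q + 6 \cdot 12\right) \frac{-21 + r{\left(-3 \right)}}{56 + 51} = \left(-26 + 6 \cdot 12\right) \frac{-21 + \frac{27 - 3}{2 \left(-3\right)}}{56 + 51} = \left(-26 + 72\right) \frac{-21 + \frac{1}{2} \left(- \frac{1}{3}\right) 24}{107} = 46 \left(-21 - 4\right) \frac{1}{107} = 46 \left(\left(-25\right) \frac{1}{107}\right) = 46 \left(- \frac{25}{107}\right) = - \frac{1150}{107}$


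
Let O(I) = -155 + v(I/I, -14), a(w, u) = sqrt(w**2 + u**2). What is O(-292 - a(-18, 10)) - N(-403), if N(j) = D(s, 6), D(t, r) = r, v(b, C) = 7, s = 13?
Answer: -154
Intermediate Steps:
N(j) = 6
a(w, u) = sqrt(u**2 + w**2)
O(I) = -148 (O(I) = -155 + 7 = -148)
O(-292 - a(-18, 10)) - N(-403) = -148 - 1*6 = -148 - 6 = -154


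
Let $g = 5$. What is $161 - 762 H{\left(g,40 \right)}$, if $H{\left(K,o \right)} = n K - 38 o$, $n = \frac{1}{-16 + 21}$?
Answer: $1157639$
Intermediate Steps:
$n = \frac{1}{5} \approx 0.2$
$H{\left(K,o \right)} = - 38 o + \frac{K}{5}$ ($H{\left(K,o \right)} = \frac{K}{5} - 38 o = - 38 o + \frac{K}{5}$)
$161 - 762 H{\left(g,40 \right)} = 161 - 762 \left(\left(-38\right) 40 + \frac{1}{5} \cdot 5\right) = 161 - 762 \left(-1520 + 1\right) = 161 - -1157478 = 161 + 1157478 = 1157639$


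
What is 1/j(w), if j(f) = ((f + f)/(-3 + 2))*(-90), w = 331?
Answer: 1/59580 ≈ 1.6784e-5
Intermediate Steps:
j(f) = 180*f (j(f) = ((2*f)/(-1))*(-90) = ((2*f)*(-1))*(-90) = -2*f*(-90) = 180*f)
1/j(w) = 1/(180*331) = 1/59580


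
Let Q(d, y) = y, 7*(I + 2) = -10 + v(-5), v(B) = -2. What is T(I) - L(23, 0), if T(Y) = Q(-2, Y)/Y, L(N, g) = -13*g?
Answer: 1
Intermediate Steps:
I = -26/7 (I = -2 + (-10 - 2)/7 = -2 + (1/7)*(-12) = -2 - 12/7 = -26/7 ≈ -3.7143)
T(Y) = 1 (T(Y) = Y/Y = 1)
T(I) - L(23, 0) = 1 - (-13)*0 = 1 - 1*0 = 1 + 0 = 1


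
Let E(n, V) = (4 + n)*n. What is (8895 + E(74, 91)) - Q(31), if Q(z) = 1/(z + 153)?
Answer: 2698727/184 ≈ 14667.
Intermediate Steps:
Q(z) = 1/(153 + z)
E(n, V) = n*(4 + n)
(8895 + E(74, 91)) - Q(31) = (8895 + 74*(4 + 74)) - 1/(153 + 31) = (8895 + 74*78) - 1/184 = (8895 + 5772) - 1*1/184 = 14667 - 1/184 = 2698727/184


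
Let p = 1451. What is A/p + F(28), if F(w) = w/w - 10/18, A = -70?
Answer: 5174/13059 ≈ 0.39620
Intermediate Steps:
F(w) = 4/9 (F(w) = 1 - 10*1/18 = 1 - 5/9 = 4/9)
A/p + F(28) = -70/1451 + 4/9 = 5174/13059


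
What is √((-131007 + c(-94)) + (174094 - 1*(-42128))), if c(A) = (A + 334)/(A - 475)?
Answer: 3*√3065461895/569 ≈ 291.92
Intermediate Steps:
c(A) = (334 + A)/(-475 + A)
√((-131007 + c(-94)) + (174094 - 1*(-42128))) = √((-131007 + (334 - 94)/(-475 - 94)) + (174094 - 1*(-42128))) = √((-131007 + 240/(-569)) + (174094 + 42128)) = √((-131007 - 1/569*240) + 216222) = √((-131007 - 240/569) + 216222) = √(-74543223/569 + 216222) = √(48487095/569) = 3*√3065461895/569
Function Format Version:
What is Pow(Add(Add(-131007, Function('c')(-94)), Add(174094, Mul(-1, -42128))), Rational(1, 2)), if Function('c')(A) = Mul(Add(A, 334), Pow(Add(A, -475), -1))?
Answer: Mul(Rational(3, 569), Pow(3065461895, Rational(1, 2))) ≈ 291.92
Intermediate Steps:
Function('c')(A) = Mul(Pow(Add(-475, A), -1), Add(334, A)) (Function('c')(A) = Mul(Add(334, A), Pow(Add(-475, A), -1)) = Mul(Pow(Add(-475, A), -1), Add(334, A)))
Pow(Add(Add(-131007, Function('c')(-94)), Add(174094, Mul(-1, -42128))), Rational(1, 2)) = Pow(Add(Add(-131007, Mul(Pow(Add(-475, -94), -1), Add(334, -94))), Add(174094, Mul(-1, -42128))), Rational(1, 2)) = Pow(Add(Add(-131007, Mul(Pow(-569, -1), 240)), Add(174094, 42128)), Rational(1, 2)) = Pow(Add(Add(-131007, Mul(Rational(-1, 569), 240)), 216222), Rational(1, 2)) = Pow(Add(Add(-131007, Rational(-240, 569)), 216222), Rational(1, 2)) = Pow(Add(Rational(-74543223, 569), 216222), Rational(1, 2)) = Pow(Rational(48487095, 569), Rational(1, 2)) = Mul(Rational(3, 569), Pow(3065461895, Rational(1, 2)))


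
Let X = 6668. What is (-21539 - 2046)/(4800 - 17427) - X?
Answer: -84173251/12627 ≈ -6666.1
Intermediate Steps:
(-21539 - 2046)/(4800 - 17427) - X = (-21539 - 2046)/(4800 - 17427) - 1*6668 = -23585/(-12627) - 6668 = -23585*(-1/12627) - 6668 = 23585/12627 - 6668 = -84173251/12627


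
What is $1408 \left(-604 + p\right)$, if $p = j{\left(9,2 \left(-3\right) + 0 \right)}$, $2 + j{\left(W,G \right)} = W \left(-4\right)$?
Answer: $-903936$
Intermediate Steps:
$j{\left(W,G \right)} = -2 - 4 W$ ($j{\left(W,G \right)} = -2 + W \left(-4\right) = -2 - 4 W$)
$p = -38$ ($p = -2 - 36 = -38$)
$1408 \left(-604 + p\right) = 1408 \left(-604 - 38\right) = 1408 \left(-642\right) = -903936$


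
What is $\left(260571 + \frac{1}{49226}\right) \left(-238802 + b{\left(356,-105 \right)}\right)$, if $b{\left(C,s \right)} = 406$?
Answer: $- \frac{1528937017466306}{24613} \approx -6.2119 \cdot 10^{10}$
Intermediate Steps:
$\left(260571 + \frac{1}{49226}\right) \left(-238802 + b{\left(356,-105 \right)}\right) = \left(260571 + \frac{1}{49226}\right) \left(-238802 + 406\right) = \left(260571 + \frac{1}{49226}\right) \left(-238396\right) = \frac{12826868047}{49226} \left(-238396\right) = - \frac{1528937017466306}{24613}$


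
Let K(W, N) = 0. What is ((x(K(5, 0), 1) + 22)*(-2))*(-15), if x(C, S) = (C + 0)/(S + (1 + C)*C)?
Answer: 660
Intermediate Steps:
x(C, S) = C/(S + C*(1 + C))
((x(K(5, 0), 1) + 22)*(-2))*(-15) = ((0/(0 + 1 + 0²) + 22)*(-2))*(-15) = ((0/(0 + 1 + 0) + 22)*(-2))*(-15) = ((0/1 + 22)*(-2))*(-15) = ((0*1 + 22)*(-2))*(-15) = ((0 + 22)*(-2))*(-15) = (22*(-2))*(-15) = -44*(-15) = 660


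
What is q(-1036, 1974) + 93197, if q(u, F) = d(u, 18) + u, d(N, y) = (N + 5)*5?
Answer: 87006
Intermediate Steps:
d(N, y) = 25 + 5*N (d(N, y) = (5 + N)*5 = 25 + 5*N)
q(u, F) = 25 + 6*u (q(u, F) = (25 + 5*u) + u = 25 + 6*u)
q(-1036, 1974) + 93197 = (25 + 6*(-1036)) + 93197 = (25 - 6216) + 93197 = -6191 + 93197 = 87006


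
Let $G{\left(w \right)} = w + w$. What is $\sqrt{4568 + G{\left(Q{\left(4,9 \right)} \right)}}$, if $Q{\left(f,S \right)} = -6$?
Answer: $2 \sqrt{1139} \approx 67.498$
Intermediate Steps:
$G{\left(w \right)} = 2 w$
$\sqrt{4568 + G{\left(Q{\left(4,9 \right)} \right)}} = \sqrt{4568 + 2 \left(-6\right)} = \sqrt{4568 - 12} = \sqrt{4556} = 2 \sqrt{1139}$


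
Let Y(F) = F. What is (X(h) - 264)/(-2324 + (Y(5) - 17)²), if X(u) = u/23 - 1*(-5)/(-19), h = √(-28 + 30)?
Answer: 5021/41420 - √2/50140 ≈ 0.12119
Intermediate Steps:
h = √2 ≈ 1.4142
X(u) = -5/19 + u/23 (X(u) = u*(1/23) + 5*(-1/19) = u/23 - 5/19 = -5/19 + u/23)
(X(h) - 264)/(-2324 + (Y(5) - 17)²) = ((-5/19 + √2/23) - 264)/(-2324 + (5 - 17)²) = (-5021/19 + √2/23)/(-2324 + (-12)²) = (-5021/19 + √2/23)/(-2324 + 144) = (-5021/19 + √2/23)/(-2180) = (-5021/19 + √2/23)*(-1/2180) = 5021/41420 - √2/50140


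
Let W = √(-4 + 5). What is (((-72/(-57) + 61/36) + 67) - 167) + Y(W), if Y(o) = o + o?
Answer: -65009/684 ≈ -95.042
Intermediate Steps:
W = 1 (W = √1 = 1)
Y(o) = 2*o
(((-72/(-57) + 61/36) + 67) - 167) + Y(W) = (((-72/(-57) + 61/36) + 67) - 167) + 2*1 = (((-72*(-1/57) + 61*(1/36)) + 67) - 167) + 2 = (((24/19 + 61/36) + 67) - 167) + 2 = ((2023/684 + 67) - 167) + 2 = (47851/684 - 167) + 2 = -66377/684 + 2 = -65009/684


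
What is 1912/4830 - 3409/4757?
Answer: -3685043/11488155 ≈ -0.32077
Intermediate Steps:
1912/4830 - 3409/4757 = 1912*(1/4830) - 3409*1/4757 = 956/2415 - 3409/4757 = -3685043/11488155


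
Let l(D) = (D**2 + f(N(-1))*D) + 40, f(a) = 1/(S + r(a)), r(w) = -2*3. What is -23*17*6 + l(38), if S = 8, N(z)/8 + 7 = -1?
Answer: -843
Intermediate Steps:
N(z) = -64 (N(z) = -56 + 8*(-1) = -56 - 8 = -64)
r(w) = -6
f(a) = 1/2 (f(a) = 1/(8 - 6) = 1/2)
l(D) = 40 + D**2 + D/2 (l(D) = (D**2 + D/2) + 40 = 40 + D**2 + D/2)
-23*17*6 + l(38) = -23*17*6 + (40 + 38**2 + (1/2)*38) = -391*6 + (40 + 1444 + 19) = -2346 + 1503 = -843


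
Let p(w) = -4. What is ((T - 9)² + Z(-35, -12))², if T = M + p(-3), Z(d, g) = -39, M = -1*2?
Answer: 34596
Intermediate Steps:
M = -2
T = -6 (T = -2 - 4 = -6)
((T - 9)² + Z(-35, -12))² = ((-6 - 9)² - 39)² = ((-15)² - 39)² = (225 - 39)² = 186² = 34596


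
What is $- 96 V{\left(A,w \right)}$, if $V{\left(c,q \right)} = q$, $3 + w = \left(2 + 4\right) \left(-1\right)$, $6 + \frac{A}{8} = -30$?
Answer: $864$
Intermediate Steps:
$A = -288$ ($A = -48 + 8 \left(-30\right) = -48 - 240 = -288$)
$w = -9$ ($w = -3 + \left(2 + 4\right) \left(-1\right) = -3 + 6 \left(-1\right) = -3 - 6 = -9$)
$- 96 V{\left(A,w \right)} = \left(-96\right) \left(-9\right) = 864$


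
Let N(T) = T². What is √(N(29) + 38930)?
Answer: 9*√491 ≈ 199.43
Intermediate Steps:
√(N(29) + 38930) = √(29² + 38930) = √(841 + 38930) = √39771 = 9*√491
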